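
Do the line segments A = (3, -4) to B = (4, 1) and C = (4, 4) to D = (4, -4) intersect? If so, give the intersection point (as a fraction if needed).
Yes; intersection at (4, 1) (t = 1 on AB, s = 3/8 on CD)

Parametrize AB as A + t(B − A) = (3 + 1 t, -4 + 5 t) and CD as C + s(D − C) = (4 + 0 s, 4 + -8 s). Solve the linear system for (t, s). Determinant = 8 ≠ 0, so a unique intersection of the containing lines exists. Solution: t = 1, s = 3/8 — both in [0, 1], so the segments cross. Intersection point: (4, 1).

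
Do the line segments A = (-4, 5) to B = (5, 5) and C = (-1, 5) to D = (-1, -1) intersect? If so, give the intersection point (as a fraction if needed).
Yes; intersection at (-1, 5) (t = 1/3 on AB, s = 0 on CD)

Parametrize AB as A + t(B − A) = (-4 + 9 t, 5 + 0 t) and CD as C + s(D − C) = (-1 + 0 s, 5 + -6 s). Solve the linear system for (t, s). Determinant = 54 ≠ 0, so a unique intersection of the containing lines exists. Solution: t = 1/3, s = 0 — both in [0, 1], so the segments cross. Intersection point: (-1, 5).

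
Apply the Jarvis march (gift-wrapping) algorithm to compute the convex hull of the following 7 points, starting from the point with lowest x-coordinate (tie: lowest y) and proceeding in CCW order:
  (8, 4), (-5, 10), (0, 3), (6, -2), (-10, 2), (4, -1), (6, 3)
Hull (CCW) = [(-10, 2), (6, -2), (8, 4), (-5, 10)]

Jarvis march: at each step, from the current hull vertex p, select the next vertex q as the point such that every other point lies strictly to the left of (or on) the directed line p → q. (Equivalently: for every other point r, the cross product (q − p) × (r − p) ≥ 0.)
Starting point (lowest x, tie lowest y): (-10, 2). Wrap until returning to start. Resulting hull: (-10, 2), (6, -2), (8, 4), (-5, 10).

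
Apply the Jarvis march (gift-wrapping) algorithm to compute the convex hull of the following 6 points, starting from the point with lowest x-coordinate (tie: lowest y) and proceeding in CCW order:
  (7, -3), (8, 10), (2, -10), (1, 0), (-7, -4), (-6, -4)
Hull (CCW) = [(-7, -4), (2, -10), (7, -3), (8, 10)]

Jarvis march: at each step, from the current hull vertex p, select the next vertex q as the point such that every other point lies strictly to the left of (or on) the directed line p → q. (Equivalently: for every other point r, the cross product (q − p) × (r − p) ≥ 0.)
Starting point (lowest x, tie lowest y): (-7, -4). Wrap until returning to start. Resulting hull: (-7, -4), (2, -10), (7, -3), (8, 10).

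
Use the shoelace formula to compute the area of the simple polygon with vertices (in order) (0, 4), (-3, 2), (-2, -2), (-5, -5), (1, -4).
Area = 51/2

Shoelace formula: Area = (1/2) |Σ_i (x_i · y_{i+1} − x_{i+1} · y_i)| (indices mod n). Compute each cross term:
  (0)(2) − (-3)(4) = 12
  (-3)(-2) − (-2)(2) = 10
  (-2)(-5) − (-5)(-2) = 0
  (-5)(-4) − (1)(-5) = 25
  (1)(4) − (0)(-4) = 4
Sum = 51, so (signed) Area = 51/2 = 51/2, |Area| = 51/2.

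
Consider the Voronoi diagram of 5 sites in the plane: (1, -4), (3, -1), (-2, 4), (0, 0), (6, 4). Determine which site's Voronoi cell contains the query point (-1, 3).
Nearest site = (-2, 4)

The Voronoi cell of site s contains exactly those query points closer to s than to any other site. Compute squared distances from q = (-1, 3) to each site:
  (-2 − -1)² + (4 − 3)² = 2
  (0 − -1)² + (0 − 3)² = 10
  (3 − -1)² + (-1 − 3)² = 32
  (6 − -1)² + (4 − 3)² = 50
  (1 − -1)² + (-4 − 3)² = 53
Minimum is attained by (-2, 4), so q lies in its Voronoi cell.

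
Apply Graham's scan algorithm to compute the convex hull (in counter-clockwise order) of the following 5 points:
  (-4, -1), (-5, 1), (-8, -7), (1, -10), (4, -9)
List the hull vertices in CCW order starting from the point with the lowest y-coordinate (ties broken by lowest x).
Hull (CCW) = [(1, -10), (4, -9), (-5, 1), (-8, -7)]

Graham scan procedure:
  1. Find the pivot p₀ = point with lowest y (tie → lowest x): (1, -10).
  2. Sort the remaining points by polar angle around p₀.
  3. Walk through sorted points, maintaining a stack; pop the top while the last three entries make a non-left turn (cross product ≤ 0).
  4. Final stack is the convex hull in CCW order: (1, -10), (4, -9), (-5, 1), (-8, -7).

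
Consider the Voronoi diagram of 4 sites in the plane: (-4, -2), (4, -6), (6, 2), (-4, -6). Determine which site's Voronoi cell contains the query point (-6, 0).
Nearest site = (-4, -2)

The Voronoi cell of site s contains exactly those query points closer to s than to any other site. Compute squared distances from q = (-6, 0) to each site:
  (-4 − -6)² + (-2 − 0)² = 8
  (-4 − -6)² + (-6 − 0)² = 40
  (4 − -6)² + (-6 − 0)² = 136
  (6 − -6)² + (2 − 0)² = 148
Minimum is attained by (-4, -2), so q lies in its Voronoi cell.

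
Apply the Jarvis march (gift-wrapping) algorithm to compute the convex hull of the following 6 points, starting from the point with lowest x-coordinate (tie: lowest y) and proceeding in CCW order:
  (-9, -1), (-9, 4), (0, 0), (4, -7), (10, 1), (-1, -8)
Hull (CCW) = [(-9, -1), (-1, -8), (4, -7), (10, 1), (-9, 4)]

Jarvis march: at each step, from the current hull vertex p, select the next vertex q as the point such that every other point lies strictly to the left of (or on) the directed line p → q. (Equivalently: for every other point r, the cross product (q − p) × (r − p) ≥ 0.)
Starting point (lowest x, tie lowest y): (-9, -1). Wrap until returning to start. Resulting hull: (-9, -1), (-1, -8), (4, -7), (10, 1), (-9, 4).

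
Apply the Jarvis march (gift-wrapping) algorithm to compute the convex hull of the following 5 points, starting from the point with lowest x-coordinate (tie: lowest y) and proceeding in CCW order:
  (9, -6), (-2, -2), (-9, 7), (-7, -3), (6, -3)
Hull (CCW) = [(-9, 7), (-7, -3), (9, -6), (6, -3)]

Jarvis march: at each step, from the current hull vertex p, select the next vertex q as the point such that every other point lies strictly to the left of (or on) the directed line p → q. (Equivalently: for every other point r, the cross product (q − p) × (r − p) ≥ 0.)
Starting point (lowest x, tie lowest y): (-9, 7). Wrap until returning to start. Resulting hull: (-9, 7), (-7, -3), (9, -6), (6, -3).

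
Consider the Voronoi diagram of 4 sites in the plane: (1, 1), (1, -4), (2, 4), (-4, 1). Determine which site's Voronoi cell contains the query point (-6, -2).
Nearest site = (-4, 1)

The Voronoi cell of site s contains exactly those query points closer to s than to any other site. Compute squared distances from q = (-6, -2) to each site:
  (-4 − -6)² + (1 − -2)² = 13
  (1 − -6)² + (-4 − -2)² = 53
  (1 − -6)² + (1 − -2)² = 58
  (2 − -6)² + (4 − -2)² = 100
Minimum is attained by (-4, 1), so q lies in its Voronoi cell.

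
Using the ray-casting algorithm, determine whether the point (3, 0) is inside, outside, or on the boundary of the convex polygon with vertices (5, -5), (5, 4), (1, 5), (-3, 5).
The point (3, 0) lies strictly inside the polygon

Cast a horizontal ray to the right from the query point and count how many polygon edges it crosses (each edge strictly once or zero times, handled with the usual half-open convention). 
Parity of crossings → odd ⇒ inside.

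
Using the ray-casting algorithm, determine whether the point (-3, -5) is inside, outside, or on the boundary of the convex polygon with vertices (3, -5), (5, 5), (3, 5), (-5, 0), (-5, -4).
The point (-3, -5) lies strictly outside the polygon

Cast a horizontal ray to the right from the query point and count how many polygon edges it crosses (each edge strictly once or zero times, handled with the usual half-open convention). 
Parity of crossings → even ⇒ outside.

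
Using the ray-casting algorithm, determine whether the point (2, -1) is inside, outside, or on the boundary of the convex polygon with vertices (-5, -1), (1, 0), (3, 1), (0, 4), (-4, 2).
The point (2, -1) lies strictly outside the polygon

Cast a horizontal ray to the right from the query point and count how many polygon edges it crosses (each edge strictly once or zero times, handled with the usual half-open convention). 
Parity of crossings → even ⇒ outside.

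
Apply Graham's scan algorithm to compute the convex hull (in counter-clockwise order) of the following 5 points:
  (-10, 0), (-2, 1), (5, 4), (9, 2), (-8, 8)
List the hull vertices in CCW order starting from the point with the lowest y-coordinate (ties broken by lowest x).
Hull (CCW) = [(-10, 0), (9, 2), (5, 4), (-8, 8)]

Graham scan procedure:
  1. Find the pivot p₀ = point with lowest y (tie → lowest x): (-10, 0).
  2. Sort the remaining points by polar angle around p₀.
  3. Walk through sorted points, maintaining a stack; pop the top while the last three entries make a non-left turn (cross product ≤ 0).
  4. Final stack is the convex hull in CCW order: (-10, 0), (9, 2), (5, 4), (-8, 8).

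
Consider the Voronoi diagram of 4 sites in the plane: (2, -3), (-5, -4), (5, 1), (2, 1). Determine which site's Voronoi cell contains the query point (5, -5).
Nearest site = (2, -3)

The Voronoi cell of site s contains exactly those query points closer to s than to any other site. Compute squared distances from q = (5, -5) to each site:
  (2 − 5)² + (-3 − -5)² = 13
  (5 − 5)² + (1 − -5)² = 36
  (2 − 5)² + (1 − -5)² = 45
  (-5 − 5)² + (-4 − -5)² = 101
Minimum is attained by (2, -3), so q lies in its Voronoi cell.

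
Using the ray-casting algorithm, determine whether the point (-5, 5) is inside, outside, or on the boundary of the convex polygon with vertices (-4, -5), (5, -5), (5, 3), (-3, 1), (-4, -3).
The point (-5, 5) lies strictly outside the polygon

Cast a horizontal ray to the right from the query point and count how many polygon edges it crosses (each edge strictly once or zero times, handled with the usual half-open convention). 
Parity of crossings → even ⇒ outside.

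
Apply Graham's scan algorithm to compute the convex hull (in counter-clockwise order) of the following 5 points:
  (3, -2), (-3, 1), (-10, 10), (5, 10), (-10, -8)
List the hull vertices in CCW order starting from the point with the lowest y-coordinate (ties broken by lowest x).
Hull (CCW) = [(-10, -8), (3, -2), (5, 10), (-10, 10)]

Graham scan procedure:
  1. Find the pivot p₀ = point with lowest y (tie → lowest x): (-10, -8).
  2. Sort the remaining points by polar angle around p₀.
  3. Walk through sorted points, maintaining a stack; pop the top while the last three entries make a non-left turn (cross product ≤ 0).
  4. Final stack is the convex hull in CCW order: (-10, -8), (3, -2), (5, 10), (-10, 10).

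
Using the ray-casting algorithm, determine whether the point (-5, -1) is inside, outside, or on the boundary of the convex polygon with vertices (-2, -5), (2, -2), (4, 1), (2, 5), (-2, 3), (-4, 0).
The point (-5, -1) lies strictly outside the polygon

Cast a horizontal ray to the right from the query point and count how many polygon edges it crosses (each edge strictly once or zero times, handled with the usual half-open convention). 
Parity of crossings → even ⇒ outside.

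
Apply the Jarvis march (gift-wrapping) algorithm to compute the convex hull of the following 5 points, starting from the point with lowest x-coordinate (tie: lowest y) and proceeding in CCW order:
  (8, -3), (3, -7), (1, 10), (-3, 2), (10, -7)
Hull (CCW) = [(-3, 2), (3, -7), (10, -7), (8, -3), (1, 10)]

Jarvis march: at each step, from the current hull vertex p, select the next vertex q as the point such that every other point lies strictly to the left of (or on) the directed line p → q. (Equivalently: for every other point r, the cross product (q − p) × (r − p) ≥ 0.)
Starting point (lowest x, tie lowest y): (-3, 2). Wrap until returning to start. Resulting hull: (-3, 2), (3, -7), (10, -7), (8, -3), (1, 10).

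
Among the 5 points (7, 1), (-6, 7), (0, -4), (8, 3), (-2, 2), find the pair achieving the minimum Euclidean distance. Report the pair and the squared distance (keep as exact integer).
Pair = ((7, 1), (8, 3)); squared distance = 5

Compute all C(5, 2) = 10 pairwise squared distances (x_i − x_j)² + (y_i − y_j)². The minimum is 5, attained by the pair ((7, 1), (8, 3)).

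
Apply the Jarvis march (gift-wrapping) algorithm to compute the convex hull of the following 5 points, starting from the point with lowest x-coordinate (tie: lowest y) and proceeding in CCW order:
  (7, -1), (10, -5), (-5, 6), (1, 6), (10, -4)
Hull (CCW) = [(-5, 6), (10, -5), (10, -4), (1, 6)]

Jarvis march: at each step, from the current hull vertex p, select the next vertex q as the point such that every other point lies strictly to the left of (or on) the directed line p → q. (Equivalently: for every other point r, the cross product (q − p) × (r − p) ≥ 0.)
Starting point (lowest x, tie lowest y): (-5, 6). Wrap until returning to start. Resulting hull: (-5, 6), (10, -5), (10, -4), (1, 6).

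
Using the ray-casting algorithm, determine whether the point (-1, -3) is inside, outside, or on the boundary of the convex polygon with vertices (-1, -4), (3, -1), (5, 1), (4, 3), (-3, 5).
The point (-1, -3) lies strictly inside the polygon

Cast a horizontal ray to the right from the query point and count how many polygon edges it crosses (each edge strictly once or zero times, handled with the usual half-open convention). 
Parity of crossings → odd ⇒ inside.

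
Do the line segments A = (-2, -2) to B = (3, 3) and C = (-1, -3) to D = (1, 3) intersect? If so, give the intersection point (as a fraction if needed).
Yes; intersection at (0, 0) (t = 2/5 on AB, s = 1/2 on CD)

Parametrize AB as A + t(B − A) = (-2 + 5 t, -2 + 5 t) and CD as C + s(D − C) = (-1 + 2 s, -3 + 6 s). Solve the linear system for (t, s). Determinant = -20 ≠ 0, so a unique intersection of the containing lines exists. Solution: t = 2/5, s = 1/2 — both in [0, 1], so the segments cross. Intersection point: (0, 0).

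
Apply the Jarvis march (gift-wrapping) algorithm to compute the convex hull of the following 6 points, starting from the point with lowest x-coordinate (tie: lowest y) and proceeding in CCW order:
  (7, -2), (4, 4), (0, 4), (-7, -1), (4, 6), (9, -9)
Hull (CCW) = [(-7, -1), (9, -9), (7, -2), (4, 6), (0, 4)]

Jarvis march: at each step, from the current hull vertex p, select the next vertex q as the point such that every other point lies strictly to the left of (or on) the directed line p → q. (Equivalently: for every other point r, the cross product (q − p) × (r − p) ≥ 0.)
Starting point (lowest x, tie lowest y): (-7, -1). Wrap until returning to start. Resulting hull: (-7, -1), (9, -9), (7, -2), (4, 6), (0, 4).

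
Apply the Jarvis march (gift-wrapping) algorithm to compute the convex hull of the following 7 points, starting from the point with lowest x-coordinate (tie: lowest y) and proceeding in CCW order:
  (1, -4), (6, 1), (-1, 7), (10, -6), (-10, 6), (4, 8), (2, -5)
Hull (CCW) = [(-10, 6), (2, -5), (10, -6), (4, 8)]

Jarvis march: at each step, from the current hull vertex p, select the next vertex q as the point such that every other point lies strictly to the left of (or on) the directed line p → q. (Equivalently: for every other point r, the cross product (q − p) × (r − p) ≥ 0.)
Starting point (lowest x, tie lowest y): (-10, 6). Wrap until returning to start. Resulting hull: (-10, 6), (2, -5), (10, -6), (4, 8).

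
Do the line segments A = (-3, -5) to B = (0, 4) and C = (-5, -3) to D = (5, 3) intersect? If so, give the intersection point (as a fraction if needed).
Yes; intersection at (-5/3, -1) (t = 4/9 on AB, s = 1/3 on CD)

Parametrize AB as A + t(B − A) = (-3 + 3 t, -5 + 9 t) and CD as C + s(D − C) = (-5 + 10 s, -3 + 6 s). Solve the linear system for (t, s). Determinant = 72 ≠ 0, so a unique intersection of the containing lines exists. Solution: t = 4/9, s = 1/3 — both in [0, 1], so the segments cross. Intersection point: (-5/3, -1).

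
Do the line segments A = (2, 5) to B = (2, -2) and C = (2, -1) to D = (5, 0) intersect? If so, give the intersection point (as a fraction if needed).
Yes; intersection at (2, -1) (t = 6/7 on AB, s = 0 on CD)

Parametrize AB as A + t(B − A) = (2 + 0 t, 5 + -7 t) and CD as C + s(D − C) = (2 + 3 s, -1 + 1 s). Solve the linear system for (t, s). Determinant = -21 ≠ 0, so a unique intersection of the containing lines exists. Solution: t = 6/7, s = 0 — both in [0, 1], so the segments cross. Intersection point: (2, -1).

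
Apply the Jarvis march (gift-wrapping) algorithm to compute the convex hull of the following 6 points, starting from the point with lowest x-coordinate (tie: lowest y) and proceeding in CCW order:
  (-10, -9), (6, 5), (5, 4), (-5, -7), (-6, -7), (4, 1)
Hull (CCW) = [(-10, -9), (-5, -7), (4, 1), (6, 5)]

Jarvis march: at each step, from the current hull vertex p, select the next vertex q as the point such that every other point lies strictly to the left of (or on) the directed line p → q. (Equivalently: for every other point r, the cross product (q − p) × (r − p) ≥ 0.)
Starting point (lowest x, tie lowest y): (-10, -9). Wrap until returning to start. Resulting hull: (-10, -9), (-5, -7), (4, 1), (6, 5).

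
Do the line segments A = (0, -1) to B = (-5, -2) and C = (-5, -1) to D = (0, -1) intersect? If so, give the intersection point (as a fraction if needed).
Yes; intersection at (0, -1) (t = 0 on AB, s = 1 on CD)

Parametrize AB as A + t(B − A) = (0 + -5 t, -1 + -1 t) and CD as C + s(D − C) = (-5 + 5 s, -1 + 0 s). Solve the linear system for (t, s). Determinant = -5 ≠ 0, so a unique intersection of the containing lines exists. Solution: t = 0, s = 1 — both in [0, 1], so the segments cross. Intersection point: (0, -1).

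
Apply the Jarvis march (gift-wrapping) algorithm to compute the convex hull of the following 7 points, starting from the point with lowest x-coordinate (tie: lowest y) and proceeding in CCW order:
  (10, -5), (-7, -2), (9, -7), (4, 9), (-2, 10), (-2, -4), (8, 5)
Hull (CCW) = [(-7, -2), (-2, -4), (9, -7), (10, -5), (8, 5), (4, 9), (-2, 10)]

Jarvis march: at each step, from the current hull vertex p, select the next vertex q as the point such that every other point lies strictly to the left of (or on) the directed line p → q. (Equivalently: for every other point r, the cross product (q − p) × (r − p) ≥ 0.)
Starting point (lowest x, tie lowest y): (-7, -2). Wrap until returning to start. Resulting hull: (-7, -2), (-2, -4), (9, -7), (10, -5), (8, 5), (4, 9), (-2, 10).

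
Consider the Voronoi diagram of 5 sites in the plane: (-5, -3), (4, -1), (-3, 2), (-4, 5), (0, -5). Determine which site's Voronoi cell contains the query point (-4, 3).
Nearest site = (-3, 2)

The Voronoi cell of site s contains exactly those query points closer to s than to any other site. Compute squared distances from q = (-4, 3) to each site:
  (-3 − -4)² + (2 − 3)² = 2
  (-4 − -4)² + (5 − 3)² = 4
  (-5 − -4)² + (-3 − 3)² = 37
  (0 − -4)² + (-5 − 3)² = 80
  (4 − -4)² + (-1 − 3)² = 80
Minimum is attained by (-3, 2), so q lies in its Voronoi cell.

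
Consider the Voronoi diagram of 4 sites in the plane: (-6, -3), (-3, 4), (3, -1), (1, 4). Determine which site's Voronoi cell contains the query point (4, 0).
Nearest site = (3, -1)

The Voronoi cell of site s contains exactly those query points closer to s than to any other site. Compute squared distances from q = (4, 0) to each site:
  (3 − 4)² + (-1 − 0)² = 2
  (1 − 4)² + (4 − 0)² = 25
  (-3 − 4)² + (4 − 0)² = 65
  (-6 − 4)² + (-3 − 0)² = 109
Minimum is attained by (3, -1), so q lies in its Voronoi cell.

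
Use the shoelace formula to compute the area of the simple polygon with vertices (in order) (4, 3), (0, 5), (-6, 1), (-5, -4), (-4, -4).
Area = 87/2

Shoelace formula: Area = (1/2) |Σ_i (x_i · y_{i+1} − x_{i+1} · y_i)| (indices mod n). Compute each cross term:
  (4)(5) − (0)(3) = 20
  (0)(1) − (-6)(5) = 30
  (-6)(-4) − (-5)(1) = 29
  (-5)(-4) − (-4)(-4) = 4
  (-4)(3) − (4)(-4) = 4
Sum = 87, so (signed) Area = 87/2 = 87/2, |Area| = 87/2.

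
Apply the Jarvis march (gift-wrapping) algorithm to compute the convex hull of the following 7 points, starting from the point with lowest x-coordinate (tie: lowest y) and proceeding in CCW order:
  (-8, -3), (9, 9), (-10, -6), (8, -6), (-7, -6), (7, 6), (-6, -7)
Hull (CCW) = [(-10, -6), (-6, -7), (8, -6), (9, 9), (-8, -3)]

Jarvis march: at each step, from the current hull vertex p, select the next vertex q as the point such that every other point lies strictly to the left of (or on) the directed line p → q. (Equivalently: for every other point r, the cross product (q − p) × (r − p) ≥ 0.)
Starting point (lowest x, tie lowest y): (-10, -6). Wrap until returning to start. Resulting hull: (-10, -6), (-6, -7), (8, -6), (9, 9), (-8, -3).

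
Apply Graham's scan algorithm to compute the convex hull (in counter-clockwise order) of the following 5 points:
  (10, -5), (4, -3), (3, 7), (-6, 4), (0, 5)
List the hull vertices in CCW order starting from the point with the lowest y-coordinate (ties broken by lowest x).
Hull (CCW) = [(10, -5), (3, 7), (-6, 4), (4, -3)]

Graham scan procedure:
  1. Find the pivot p₀ = point with lowest y (tie → lowest x): (10, -5).
  2. Sort the remaining points by polar angle around p₀.
  3. Walk through sorted points, maintaining a stack; pop the top while the last three entries make a non-left turn (cross product ≤ 0).
  4. Final stack is the convex hull in CCW order: (10, -5), (3, 7), (-6, 4), (4, -3).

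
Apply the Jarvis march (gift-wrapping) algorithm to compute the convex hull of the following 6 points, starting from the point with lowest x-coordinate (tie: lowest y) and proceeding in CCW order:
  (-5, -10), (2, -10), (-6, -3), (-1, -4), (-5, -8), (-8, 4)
Hull (CCW) = [(-8, 4), (-5, -10), (2, -10), (-1, -4)]

Jarvis march: at each step, from the current hull vertex p, select the next vertex q as the point such that every other point lies strictly to the left of (or on) the directed line p → q. (Equivalently: for every other point r, the cross product (q − p) × (r − p) ≥ 0.)
Starting point (lowest x, tie lowest y): (-8, 4). Wrap until returning to start. Resulting hull: (-8, 4), (-5, -10), (2, -10), (-1, -4).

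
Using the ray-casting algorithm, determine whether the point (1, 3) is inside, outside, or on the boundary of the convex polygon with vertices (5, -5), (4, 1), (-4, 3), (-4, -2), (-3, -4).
The point (1, 3) lies strictly outside the polygon

Cast a horizontal ray to the right from the query point and count how many polygon edges it crosses (each edge strictly once or zero times, handled with the usual half-open convention). 
Parity of crossings → even ⇒ outside.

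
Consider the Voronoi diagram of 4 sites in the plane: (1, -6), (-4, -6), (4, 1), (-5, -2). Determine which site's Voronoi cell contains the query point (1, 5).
Nearest site = (4, 1)

The Voronoi cell of site s contains exactly those query points closer to s than to any other site. Compute squared distances from q = (1, 5) to each site:
  (4 − 1)² + (1 − 5)² = 25
  (-5 − 1)² + (-2 − 5)² = 85
  (1 − 1)² + (-6 − 5)² = 121
  (-4 − 1)² + (-6 − 5)² = 146
Minimum is attained by (4, 1), so q lies in its Voronoi cell.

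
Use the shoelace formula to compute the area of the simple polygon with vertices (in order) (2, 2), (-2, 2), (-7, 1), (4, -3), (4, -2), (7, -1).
Area = 67/2

Shoelace formula: Area = (1/2) |Σ_i (x_i · y_{i+1} − x_{i+1} · y_i)| (indices mod n). Compute each cross term:
  (2)(2) − (-2)(2) = 8
  (-2)(1) − (-7)(2) = 12
  (-7)(-3) − (4)(1) = 17
  (4)(-2) − (4)(-3) = 4
  (4)(-1) − (7)(-2) = 10
  (7)(2) − (2)(-1) = 16
Sum = 67, so (signed) Area = 67/2 = 67/2, |Area| = 67/2.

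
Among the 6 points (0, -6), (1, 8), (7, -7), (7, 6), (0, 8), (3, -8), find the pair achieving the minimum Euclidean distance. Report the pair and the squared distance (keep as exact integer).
Pair = ((1, 8), (0, 8)); squared distance = 1

Compute all C(6, 2) = 15 pairwise squared distances (x_i − x_j)² + (y_i − y_j)². The minimum is 1, attained by the pair ((1, 8), (0, 8)).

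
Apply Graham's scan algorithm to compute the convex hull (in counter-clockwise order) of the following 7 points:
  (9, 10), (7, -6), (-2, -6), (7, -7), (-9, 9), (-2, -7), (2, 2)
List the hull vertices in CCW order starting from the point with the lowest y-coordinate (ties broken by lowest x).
Hull (CCW) = [(-2, -7), (7, -7), (9, 10), (-9, 9)]

Graham scan procedure:
  1. Find the pivot p₀ = point with lowest y (tie → lowest x): (-2, -7).
  2. Sort the remaining points by polar angle around p₀.
  3. Walk through sorted points, maintaining a stack; pop the top while the last three entries make a non-left turn (cross product ≤ 0).
  4. Final stack is the convex hull in CCW order: (-2, -7), (7, -7), (9, 10), (-9, 9).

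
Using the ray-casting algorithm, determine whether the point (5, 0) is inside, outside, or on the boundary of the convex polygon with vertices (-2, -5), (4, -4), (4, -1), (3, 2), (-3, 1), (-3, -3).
The point (5, 0) lies strictly outside the polygon

Cast a horizontal ray to the right from the query point and count how many polygon edges it crosses (each edge strictly once or zero times, handled with the usual half-open convention). 
Parity of crossings → even ⇒ outside.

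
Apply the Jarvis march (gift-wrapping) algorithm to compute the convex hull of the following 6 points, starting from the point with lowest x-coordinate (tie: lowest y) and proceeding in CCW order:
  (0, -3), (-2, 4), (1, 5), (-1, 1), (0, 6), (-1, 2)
Hull (CCW) = [(-2, 4), (0, -3), (1, 5), (0, 6)]

Jarvis march: at each step, from the current hull vertex p, select the next vertex q as the point such that every other point lies strictly to the left of (or on) the directed line p → q. (Equivalently: for every other point r, the cross product (q − p) × (r − p) ≥ 0.)
Starting point (lowest x, tie lowest y): (-2, 4). Wrap until returning to start. Resulting hull: (-2, 4), (0, -3), (1, 5), (0, 6).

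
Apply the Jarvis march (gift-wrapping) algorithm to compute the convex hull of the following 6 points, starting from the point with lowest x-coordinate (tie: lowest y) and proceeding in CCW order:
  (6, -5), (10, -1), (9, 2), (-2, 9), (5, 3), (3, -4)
Hull (CCW) = [(-2, 9), (3, -4), (6, -5), (10, -1), (9, 2)]

Jarvis march: at each step, from the current hull vertex p, select the next vertex q as the point such that every other point lies strictly to the left of (or on) the directed line p → q. (Equivalently: for every other point r, the cross product (q − p) × (r − p) ≥ 0.)
Starting point (lowest x, tie lowest y): (-2, 9). Wrap until returning to start. Resulting hull: (-2, 9), (3, -4), (6, -5), (10, -1), (9, 2).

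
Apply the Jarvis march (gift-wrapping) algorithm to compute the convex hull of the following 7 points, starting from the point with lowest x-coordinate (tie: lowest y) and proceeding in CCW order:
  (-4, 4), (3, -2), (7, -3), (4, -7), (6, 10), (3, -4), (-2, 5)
Hull (CCW) = [(-4, 4), (4, -7), (7, -3), (6, 10)]

Jarvis march: at each step, from the current hull vertex p, select the next vertex q as the point such that every other point lies strictly to the left of (or on) the directed line p → q. (Equivalently: for every other point r, the cross product (q − p) × (r − p) ≥ 0.)
Starting point (lowest x, tie lowest y): (-4, 4). Wrap until returning to start. Resulting hull: (-4, 4), (4, -7), (7, -3), (6, 10).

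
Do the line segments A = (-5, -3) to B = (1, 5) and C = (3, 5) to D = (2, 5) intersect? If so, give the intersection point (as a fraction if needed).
No (intersection of containing lines falls outside at least one segment)

Parametrize and solve: t = 1, s = 2. At least one of these is outside [0, 1], so the segments do not intersect.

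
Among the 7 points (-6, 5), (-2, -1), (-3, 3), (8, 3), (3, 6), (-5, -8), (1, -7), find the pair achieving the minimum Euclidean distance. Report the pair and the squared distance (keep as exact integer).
Pair = ((-6, 5), (-3, 3)); squared distance = 13

Compute all C(7, 2) = 21 pairwise squared distances (x_i − x_j)² + (y_i − y_j)². The minimum is 13, attained by the pair ((-6, 5), (-3, 3)).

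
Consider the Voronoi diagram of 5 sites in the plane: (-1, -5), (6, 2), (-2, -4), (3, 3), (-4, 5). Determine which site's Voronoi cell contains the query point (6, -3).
Nearest site = (6, 2)

The Voronoi cell of site s contains exactly those query points closer to s than to any other site. Compute squared distances from q = (6, -3) to each site:
  (6 − 6)² + (2 − -3)² = 25
  (3 − 6)² + (3 − -3)² = 45
  (-1 − 6)² + (-5 − -3)² = 53
  (-2 − 6)² + (-4 − -3)² = 65
  (-4 − 6)² + (5 − -3)² = 164
Minimum is attained by (6, 2), so q lies in its Voronoi cell.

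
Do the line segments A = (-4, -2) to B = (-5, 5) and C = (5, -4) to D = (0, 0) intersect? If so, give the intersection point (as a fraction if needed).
No (intersection of containing lines falls outside at least one segment)

Parametrize and solve: t = 26/31, s = 61/31. At least one of these is outside [0, 1], so the segments do not intersect.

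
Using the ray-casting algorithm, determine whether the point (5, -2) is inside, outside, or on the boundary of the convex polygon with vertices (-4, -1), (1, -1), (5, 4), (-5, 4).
The point (5, -2) lies strictly outside the polygon

Cast a horizontal ray to the right from the query point and count how many polygon edges it crosses (each edge strictly once or zero times, handled with the usual half-open convention). 
Parity of crossings → even ⇒ outside.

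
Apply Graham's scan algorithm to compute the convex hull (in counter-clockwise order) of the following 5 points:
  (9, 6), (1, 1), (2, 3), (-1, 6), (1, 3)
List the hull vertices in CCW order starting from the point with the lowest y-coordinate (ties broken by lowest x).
Hull (CCW) = [(1, 1), (9, 6), (-1, 6)]

Graham scan procedure:
  1. Find the pivot p₀ = point with lowest y (tie → lowest x): (1, 1).
  2. Sort the remaining points by polar angle around p₀.
  3. Walk through sorted points, maintaining a stack; pop the top while the last three entries make a non-left turn (cross product ≤ 0).
  4. Final stack is the convex hull in CCW order: (1, 1), (9, 6), (-1, 6).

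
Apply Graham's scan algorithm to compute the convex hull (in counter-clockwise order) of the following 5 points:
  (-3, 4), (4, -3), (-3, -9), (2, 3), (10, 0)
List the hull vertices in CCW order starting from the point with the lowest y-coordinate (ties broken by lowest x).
Hull (CCW) = [(-3, -9), (10, 0), (2, 3), (-3, 4)]

Graham scan procedure:
  1. Find the pivot p₀ = point with lowest y (tie → lowest x): (-3, -9).
  2. Sort the remaining points by polar angle around p₀.
  3. Walk through sorted points, maintaining a stack; pop the top while the last three entries make a non-left turn (cross product ≤ 0).
  4. Final stack is the convex hull in CCW order: (-3, -9), (10, 0), (2, 3), (-3, 4).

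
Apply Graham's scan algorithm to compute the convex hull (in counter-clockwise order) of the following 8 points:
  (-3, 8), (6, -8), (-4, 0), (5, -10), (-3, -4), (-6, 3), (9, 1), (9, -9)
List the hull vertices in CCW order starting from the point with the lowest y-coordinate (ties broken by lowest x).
Hull (CCW) = [(5, -10), (9, -9), (9, 1), (-3, 8), (-6, 3), (-3, -4)]

Graham scan procedure:
  1. Find the pivot p₀ = point with lowest y (tie → lowest x): (5, -10).
  2. Sort the remaining points by polar angle around p₀.
  3. Walk through sorted points, maintaining a stack; pop the top while the last three entries make a non-left turn (cross product ≤ 0).
  4. Final stack is the convex hull in CCW order: (5, -10), (9, -9), (9, 1), (-3, 8), (-6, 3), (-3, -4).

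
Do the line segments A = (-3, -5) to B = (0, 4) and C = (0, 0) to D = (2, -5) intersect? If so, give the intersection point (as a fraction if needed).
No (intersection of containing lines falls outside at least one segment)

Parametrize and solve: t = 25/33, s = -4/11. At least one of these is outside [0, 1], so the segments do not intersect.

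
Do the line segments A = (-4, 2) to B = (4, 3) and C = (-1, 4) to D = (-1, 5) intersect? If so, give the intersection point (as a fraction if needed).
No (intersection of containing lines falls outside at least one segment)

Parametrize and solve: t = 3/8, s = -13/8. At least one of these is outside [0, 1], so the segments do not intersect.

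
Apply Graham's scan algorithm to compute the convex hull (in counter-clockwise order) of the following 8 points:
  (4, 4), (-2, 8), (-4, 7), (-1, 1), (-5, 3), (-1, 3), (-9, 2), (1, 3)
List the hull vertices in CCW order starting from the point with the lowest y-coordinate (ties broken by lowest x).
Hull (CCW) = [(-1, 1), (4, 4), (-2, 8), (-4, 7), (-9, 2)]

Graham scan procedure:
  1. Find the pivot p₀ = point with lowest y (tie → lowest x): (-1, 1).
  2. Sort the remaining points by polar angle around p₀.
  3. Walk through sorted points, maintaining a stack; pop the top while the last three entries make a non-left turn (cross product ≤ 0).
  4. Final stack is the convex hull in CCW order: (-1, 1), (4, 4), (-2, 8), (-4, 7), (-9, 2).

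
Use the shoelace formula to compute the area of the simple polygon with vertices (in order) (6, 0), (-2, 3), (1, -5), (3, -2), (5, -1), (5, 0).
Area = 25

Shoelace formula: Area = (1/2) |Σ_i (x_i · y_{i+1} − x_{i+1} · y_i)| (indices mod n). Compute each cross term:
  (6)(3) − (-2)(0) = 18
  (-2)(-5) − (1)(3) = 7
  (1)(-2) − (3)(-5) = 13
  (3)(-1) − (5)(-2) = 7
  (5)(0) − (5)(-1) = 5
  (5)(0) − (6)(0) = 0
Sum = 50, so (signed) Area = 50/2 = 25, |Area| = 25.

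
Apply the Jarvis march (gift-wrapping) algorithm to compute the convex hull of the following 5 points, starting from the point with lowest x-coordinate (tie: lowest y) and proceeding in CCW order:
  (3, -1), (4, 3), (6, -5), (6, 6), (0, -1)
Hull (CCW) = [(0, -1), (6, -5), (6, 6)]

Jarvis march: at each step, from the current hull vertex p, select the next vertex q as the point such that every other point lies strictly to the left of (or on) the directed line p → q. (Equivalently: for every other point r, the cross product (q − p) × (r − p) ≥ 0.)
Starting point (lowest x, tie lowest y): (0, -1). Wrap until returning to start. Resulting hull: (0, -1), (6, -5), (6, 6).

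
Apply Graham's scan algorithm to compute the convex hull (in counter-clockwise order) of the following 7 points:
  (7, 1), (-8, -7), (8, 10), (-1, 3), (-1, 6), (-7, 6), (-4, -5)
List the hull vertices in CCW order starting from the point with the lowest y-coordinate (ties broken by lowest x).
Hull (CCW) = [(-8, -7), (-4, -5), (7, 1), (8, 10), (-7, 6)]

Graham scan procedure:
  1. Find the pivot p₀ = point with lowest y (tie → lowest x): (-8, -7).
  2. Sort the remaining points by polar angle around p₀.
  3. Walk through sorted points, maintaining a stack; pop the top while the last three entries make a non-left turn (cross product ≤ 0).
  4. Final stack is the convex hull in CCW order: (-8, -7), (-4, -5), (7, 1), (8, 10), (-7, 6).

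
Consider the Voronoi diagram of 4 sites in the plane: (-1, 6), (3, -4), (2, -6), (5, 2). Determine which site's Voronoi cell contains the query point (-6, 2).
Nearest site = (-1, 6)

The Voronoi cell of site s contains exactly those query points closer to s than to any other site. Compute squared distances from q = (-6, 2) to each site:
  (-1 − -6)² + (6 − 2)² = 41
  (3 − -6)² + (-4 − 2)² = 117
  (5 − -6)² + (2 − 2)² = 121
  (2 − -6)² + (-6 − 2)² = 128
Minimum is attained by (-1, 6), so q lies in its Voronoi cell.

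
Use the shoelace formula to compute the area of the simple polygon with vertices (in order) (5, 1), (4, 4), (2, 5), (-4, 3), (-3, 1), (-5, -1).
Area = 67/2

Shoelace formula: Area = (1/2) |Σ_i (x_i · y_{i+1} − x_{i+1} · y_i)| (indices mod n). Compute each cross term:
  (5)(4) − (4)(1) = 16
  (4)(5) − (2)(4) = 12
  (2)(3) − (-4)(5) = 26
  (-4)(1) − (-3)(3) = 5
  (-3)(-1) − (-5)(1) = 8
  (-5)(1) − (5)(-1) = 0
Sum = 67, so (signed) Area = 67/2 = 67/2, |Area| = 67/2.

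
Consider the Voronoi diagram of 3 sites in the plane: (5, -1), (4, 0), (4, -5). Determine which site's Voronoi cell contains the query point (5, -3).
Nearest site = (5, -1)

The Voronoi cell of site s contains exactly those query points closer to s than to any other site. Compute squared distances from q = (5, -3) to each site:
  (5 − 5)² + (-1 − -3)² = 4
  (4 − 5)² + (-5 − -3)² = 5
  (4 − 5)² + (0 − -3)² = 10
Minimum is attained by (5, -1), so q lies in its Voronoi cell.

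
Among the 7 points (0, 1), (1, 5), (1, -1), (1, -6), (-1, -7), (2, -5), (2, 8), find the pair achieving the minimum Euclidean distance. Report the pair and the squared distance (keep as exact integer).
Pair = ((1, -6), (2, -5)); squared distance = 2

Compute all C(7, 2) = 21 pairwise squared distances (x_i − x_j)² + (y_i − y_j)². The minimum is 2, attained by the pair ((1, -6), (2, -5)).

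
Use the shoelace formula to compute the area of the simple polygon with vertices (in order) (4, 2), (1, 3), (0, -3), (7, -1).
Area = 23

Shoelace formula: Area = (1/2) |Σ_i (x_i · y_{i+1} − x_{i+1} · y_i)| (indices mod n). Compute each cross term:
  (4)(3) − (1)(2) = 10
  (1)(-3) − (0)(3) = -3
  (0)(-1) − (7)(-3) = 21
  (7)(2) − (4)(-1) = 18
Sum = 46, so (signed) Area = 46/2 = 23, |Area| = 23.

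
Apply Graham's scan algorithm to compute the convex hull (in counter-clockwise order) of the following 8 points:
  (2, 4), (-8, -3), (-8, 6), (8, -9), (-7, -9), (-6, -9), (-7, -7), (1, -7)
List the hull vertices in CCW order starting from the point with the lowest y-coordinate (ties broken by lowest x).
Hull (CCW) = [(-7, -9), (8, -9), (2, 4), (-8, 6), (-8, -3)]

Graham scan procedure:
  1. Find the pivot p₀ = point with lowest y (tie → lowest x): (-7, -9).
  2. Sort the remaining points by polar angle around p₀.
  3. Walk through sorted points, maintaining a stack; pop the top while the last three entries make a non-left turn (cross product ≤ 0).
  4. Final stack is the convex hull in CCW order: (-7, -9), (8, -9), (2, 4), (-8, 6), (-8, -3).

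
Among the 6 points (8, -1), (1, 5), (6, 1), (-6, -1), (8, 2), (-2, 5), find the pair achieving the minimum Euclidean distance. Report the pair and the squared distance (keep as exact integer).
Pair = ((6, 1), (8, 2)); squared distance = 5

Compute all C(6, 2) = 15 pairwise squared distances (x_i − x_j)² + (y_i − y_j)². The minimum is 5, attained by the pair ((6, 1), (8, 2)).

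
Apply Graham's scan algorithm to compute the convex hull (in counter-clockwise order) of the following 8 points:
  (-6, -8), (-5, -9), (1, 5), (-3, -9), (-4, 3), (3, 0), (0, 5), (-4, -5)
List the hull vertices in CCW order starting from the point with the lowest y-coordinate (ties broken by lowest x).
Hull (CCW) = [(-5, -9), (-3, -9), (3, 0), (1, 5), (0, 5), (-4, 3), (-6, -8)]

Graham scan procedure:
  1. Find the pivot p₀ = point with lowest y (tie → lowest x): (-5, -9).
  2. Sort the remaining points by polar angle around p₀.
  3. Walk through sorted points, maintaining a stack; pop the top while the last three entries make a non-left turn (cross product ≤ 0).
  4. Final stack is the convex hull in CCW order: (-5, -9), (-3, -9), (3, 0), (1, 5), (0, 5), (-4, 3), (-6, -8).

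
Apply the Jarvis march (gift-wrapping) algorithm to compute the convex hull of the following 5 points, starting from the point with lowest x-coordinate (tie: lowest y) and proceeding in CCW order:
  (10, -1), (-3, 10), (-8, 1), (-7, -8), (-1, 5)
Hull (CCW) = [(-8, 1), (-7, -8), (10, -1), (-3, 10)]

Jarvis march: at each step, from the current hull vertex p, select the next vertex q as the point such that every other point lies strictly to the left of (or on) the directed line p → q. (Equivalently: for every other point r, the cross product (q − p) × (r − p) ≥ 0.)
Starting point (lowest x, tie lowest y): (-8, 1). Wrap until returning to start. Resulting hull: (-8, 1), (-7, -8), (10, -1), (-3, 10).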